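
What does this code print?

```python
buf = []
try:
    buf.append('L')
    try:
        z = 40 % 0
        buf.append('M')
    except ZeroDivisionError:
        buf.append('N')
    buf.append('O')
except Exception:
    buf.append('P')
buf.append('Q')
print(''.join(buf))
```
LNOQ

Inner exception caught by inner handler, outer continues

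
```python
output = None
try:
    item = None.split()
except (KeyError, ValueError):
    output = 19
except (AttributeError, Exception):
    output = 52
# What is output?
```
52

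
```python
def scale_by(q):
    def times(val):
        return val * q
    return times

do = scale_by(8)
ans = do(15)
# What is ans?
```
120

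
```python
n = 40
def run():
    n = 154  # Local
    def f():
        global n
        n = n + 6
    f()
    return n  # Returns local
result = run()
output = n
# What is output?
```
46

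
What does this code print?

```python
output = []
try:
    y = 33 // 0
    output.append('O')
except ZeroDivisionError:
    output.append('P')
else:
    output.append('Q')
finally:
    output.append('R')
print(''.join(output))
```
PR

Exception: except runs, else skipped, finally runs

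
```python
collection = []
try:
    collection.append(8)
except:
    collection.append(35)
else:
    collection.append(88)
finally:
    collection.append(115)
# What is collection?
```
[8, 88, 115]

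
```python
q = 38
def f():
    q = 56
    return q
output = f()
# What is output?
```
56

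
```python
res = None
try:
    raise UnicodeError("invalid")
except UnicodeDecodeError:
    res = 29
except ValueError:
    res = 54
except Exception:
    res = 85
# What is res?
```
54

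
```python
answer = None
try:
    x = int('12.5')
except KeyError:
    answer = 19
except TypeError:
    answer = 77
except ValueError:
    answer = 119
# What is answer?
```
119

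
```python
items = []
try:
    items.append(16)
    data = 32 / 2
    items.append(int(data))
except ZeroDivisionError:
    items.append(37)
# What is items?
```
[16, 16]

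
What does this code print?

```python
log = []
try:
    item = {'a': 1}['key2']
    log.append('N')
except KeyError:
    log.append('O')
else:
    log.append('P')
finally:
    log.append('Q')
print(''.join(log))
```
OQ

Exception: except runs, else skipped, finally runs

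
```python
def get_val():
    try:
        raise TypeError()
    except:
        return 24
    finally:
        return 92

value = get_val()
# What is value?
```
92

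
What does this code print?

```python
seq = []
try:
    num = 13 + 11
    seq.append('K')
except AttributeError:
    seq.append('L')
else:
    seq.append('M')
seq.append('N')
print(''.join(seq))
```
KMN

else block runs when no exception occurs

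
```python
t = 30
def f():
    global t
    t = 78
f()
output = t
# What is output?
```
78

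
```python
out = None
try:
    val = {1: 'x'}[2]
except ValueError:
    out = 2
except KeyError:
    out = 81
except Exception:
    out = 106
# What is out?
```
81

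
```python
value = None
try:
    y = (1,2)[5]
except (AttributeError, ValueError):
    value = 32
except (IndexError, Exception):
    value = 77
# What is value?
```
77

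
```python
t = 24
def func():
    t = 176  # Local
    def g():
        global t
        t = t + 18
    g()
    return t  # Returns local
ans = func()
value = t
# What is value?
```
42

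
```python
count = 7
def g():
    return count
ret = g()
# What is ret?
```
7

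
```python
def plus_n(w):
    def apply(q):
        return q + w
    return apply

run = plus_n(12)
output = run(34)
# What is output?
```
46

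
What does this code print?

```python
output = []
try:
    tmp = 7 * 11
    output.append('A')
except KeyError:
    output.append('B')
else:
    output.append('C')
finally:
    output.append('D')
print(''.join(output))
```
ACD

else runs before finally when no exception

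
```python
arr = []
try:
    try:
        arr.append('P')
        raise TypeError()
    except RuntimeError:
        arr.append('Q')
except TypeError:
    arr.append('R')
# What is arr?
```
['P', 'R']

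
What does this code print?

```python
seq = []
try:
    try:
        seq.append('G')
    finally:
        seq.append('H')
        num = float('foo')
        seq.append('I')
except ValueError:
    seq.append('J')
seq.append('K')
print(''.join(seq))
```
GHJK

Exception in inner finally caught by outer except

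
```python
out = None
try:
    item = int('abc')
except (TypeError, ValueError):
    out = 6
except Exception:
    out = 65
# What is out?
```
6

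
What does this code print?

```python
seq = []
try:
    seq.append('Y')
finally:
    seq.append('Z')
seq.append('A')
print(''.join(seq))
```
YZA

try/finally without except, no exception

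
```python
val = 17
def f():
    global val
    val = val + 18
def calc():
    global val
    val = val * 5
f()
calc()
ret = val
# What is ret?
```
175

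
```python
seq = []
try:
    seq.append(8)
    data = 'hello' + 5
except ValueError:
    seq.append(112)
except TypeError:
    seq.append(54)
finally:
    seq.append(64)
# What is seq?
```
[8, 54, 64]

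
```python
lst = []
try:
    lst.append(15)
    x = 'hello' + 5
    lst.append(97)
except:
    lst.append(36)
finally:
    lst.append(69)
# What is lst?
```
[15, 36, 69]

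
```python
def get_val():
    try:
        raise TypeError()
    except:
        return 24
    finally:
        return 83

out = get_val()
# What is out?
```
83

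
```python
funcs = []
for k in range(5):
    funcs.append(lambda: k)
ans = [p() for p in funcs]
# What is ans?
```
[4, 4, 4, 4, 4]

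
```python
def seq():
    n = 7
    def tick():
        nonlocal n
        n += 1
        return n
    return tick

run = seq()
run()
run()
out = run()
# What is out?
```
10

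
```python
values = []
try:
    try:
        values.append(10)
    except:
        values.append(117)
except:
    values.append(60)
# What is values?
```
[10]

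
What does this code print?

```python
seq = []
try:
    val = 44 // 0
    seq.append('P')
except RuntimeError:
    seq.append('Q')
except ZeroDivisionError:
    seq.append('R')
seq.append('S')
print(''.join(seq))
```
RS

ZeroDivisionError is caught by its specific handler, not RuntimeError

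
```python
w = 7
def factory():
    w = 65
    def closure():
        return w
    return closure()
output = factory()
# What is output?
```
65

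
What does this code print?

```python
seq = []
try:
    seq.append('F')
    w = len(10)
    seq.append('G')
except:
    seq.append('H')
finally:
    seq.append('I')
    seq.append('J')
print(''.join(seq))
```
FHIJ

Code before exception runs, then except, then all of finally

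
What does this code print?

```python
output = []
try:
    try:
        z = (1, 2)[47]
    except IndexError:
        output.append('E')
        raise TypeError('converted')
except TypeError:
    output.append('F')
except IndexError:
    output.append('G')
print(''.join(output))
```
EF

New TypeError raised, caught by outer TypeError handler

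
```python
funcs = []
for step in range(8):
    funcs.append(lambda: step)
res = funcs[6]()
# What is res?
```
7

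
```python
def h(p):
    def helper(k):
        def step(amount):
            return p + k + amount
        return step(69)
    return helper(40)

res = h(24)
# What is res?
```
133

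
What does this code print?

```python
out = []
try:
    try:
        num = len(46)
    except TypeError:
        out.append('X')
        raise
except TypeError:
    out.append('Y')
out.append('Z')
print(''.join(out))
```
XYZ

raise without argument re-raises current exception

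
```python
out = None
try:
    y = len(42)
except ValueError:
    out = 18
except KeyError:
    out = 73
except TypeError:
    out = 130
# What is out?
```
130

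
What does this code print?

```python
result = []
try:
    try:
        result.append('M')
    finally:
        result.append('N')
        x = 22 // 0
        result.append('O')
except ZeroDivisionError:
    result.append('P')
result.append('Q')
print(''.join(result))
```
MNPQ

Exception in inner finally caught by outer except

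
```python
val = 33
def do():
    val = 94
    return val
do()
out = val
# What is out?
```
33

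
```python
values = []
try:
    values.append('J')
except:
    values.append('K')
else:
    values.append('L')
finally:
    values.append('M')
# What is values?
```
['J', 'L', 'M']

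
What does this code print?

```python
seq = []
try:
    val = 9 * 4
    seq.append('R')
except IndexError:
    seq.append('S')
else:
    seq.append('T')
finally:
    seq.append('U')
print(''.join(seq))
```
RTU

else runs before finally when no exception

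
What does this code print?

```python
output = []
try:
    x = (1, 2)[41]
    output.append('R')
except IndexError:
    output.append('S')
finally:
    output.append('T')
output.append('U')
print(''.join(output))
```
STU

finally always runs, even after exception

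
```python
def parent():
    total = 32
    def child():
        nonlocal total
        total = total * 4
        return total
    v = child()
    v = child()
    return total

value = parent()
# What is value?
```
512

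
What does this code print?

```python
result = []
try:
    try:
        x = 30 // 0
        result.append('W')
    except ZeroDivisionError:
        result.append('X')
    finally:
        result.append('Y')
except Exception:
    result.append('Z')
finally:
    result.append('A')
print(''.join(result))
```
XYA

Both finally blocks run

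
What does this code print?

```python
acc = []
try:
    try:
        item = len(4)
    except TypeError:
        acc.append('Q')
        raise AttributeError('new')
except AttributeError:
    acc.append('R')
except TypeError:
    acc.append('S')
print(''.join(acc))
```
QR

New AttributeError raised, caught by outer AttributeError handler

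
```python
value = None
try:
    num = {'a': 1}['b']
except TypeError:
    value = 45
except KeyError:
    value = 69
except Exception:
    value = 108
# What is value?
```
69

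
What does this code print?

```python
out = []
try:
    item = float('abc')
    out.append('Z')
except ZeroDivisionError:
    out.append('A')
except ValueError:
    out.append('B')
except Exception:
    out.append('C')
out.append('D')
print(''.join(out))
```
BD

ValueError matches before generic Exception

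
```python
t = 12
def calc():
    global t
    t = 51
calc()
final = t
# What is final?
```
51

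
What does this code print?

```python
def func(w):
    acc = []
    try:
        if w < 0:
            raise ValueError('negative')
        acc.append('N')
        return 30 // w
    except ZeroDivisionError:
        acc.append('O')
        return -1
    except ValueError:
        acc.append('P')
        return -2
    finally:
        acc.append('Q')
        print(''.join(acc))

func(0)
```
NOQ

w=0 causes ZeroDivisionError, caught, finally prints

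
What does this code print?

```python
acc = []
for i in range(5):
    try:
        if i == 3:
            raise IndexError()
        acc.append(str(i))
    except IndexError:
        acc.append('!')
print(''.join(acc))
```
012!4

Exception on i=3 caught, loop continues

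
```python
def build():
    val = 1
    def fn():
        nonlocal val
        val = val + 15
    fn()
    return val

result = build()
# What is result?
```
16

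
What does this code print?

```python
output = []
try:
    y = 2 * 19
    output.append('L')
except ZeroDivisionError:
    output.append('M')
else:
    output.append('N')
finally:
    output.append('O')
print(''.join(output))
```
LNO

else runs before finally when no exception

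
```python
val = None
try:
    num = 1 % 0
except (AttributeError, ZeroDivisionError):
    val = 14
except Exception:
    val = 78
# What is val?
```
14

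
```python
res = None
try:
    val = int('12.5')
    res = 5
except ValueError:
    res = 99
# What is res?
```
99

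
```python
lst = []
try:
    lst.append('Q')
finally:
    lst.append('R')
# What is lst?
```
['Q', 'R']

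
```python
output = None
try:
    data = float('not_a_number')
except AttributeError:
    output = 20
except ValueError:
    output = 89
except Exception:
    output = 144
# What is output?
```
89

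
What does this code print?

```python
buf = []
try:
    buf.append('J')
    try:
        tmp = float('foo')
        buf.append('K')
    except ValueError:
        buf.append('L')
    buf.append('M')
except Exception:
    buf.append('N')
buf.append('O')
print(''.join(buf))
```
JLMO

Inner exception caught by inner handler, outer continues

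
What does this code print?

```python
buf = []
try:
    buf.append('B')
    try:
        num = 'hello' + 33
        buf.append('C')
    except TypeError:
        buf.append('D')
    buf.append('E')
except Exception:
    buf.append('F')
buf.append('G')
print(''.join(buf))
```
BDEG

Inner exception caught by inner handler, outer continues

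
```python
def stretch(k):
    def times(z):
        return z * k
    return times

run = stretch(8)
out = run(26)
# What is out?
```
208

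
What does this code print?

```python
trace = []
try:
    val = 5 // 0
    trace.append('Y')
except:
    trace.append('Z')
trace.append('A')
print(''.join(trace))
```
ZA

Exception raised in try, caught by bare except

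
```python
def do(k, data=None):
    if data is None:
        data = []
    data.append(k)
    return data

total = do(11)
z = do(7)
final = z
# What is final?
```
[7]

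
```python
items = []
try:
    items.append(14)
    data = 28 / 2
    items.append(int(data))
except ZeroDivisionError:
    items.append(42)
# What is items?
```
[14, 14]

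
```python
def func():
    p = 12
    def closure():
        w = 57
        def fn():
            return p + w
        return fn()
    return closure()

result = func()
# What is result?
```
69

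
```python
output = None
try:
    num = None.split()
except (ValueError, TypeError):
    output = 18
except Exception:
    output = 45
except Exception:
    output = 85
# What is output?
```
45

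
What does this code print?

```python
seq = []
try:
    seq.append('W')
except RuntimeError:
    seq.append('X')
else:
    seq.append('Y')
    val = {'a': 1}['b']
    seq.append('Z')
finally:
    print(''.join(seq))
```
WY

Try succeeds, else appends 'Y', KeyError in else is uncaught, finally prints before exception propagates ('Z' never appended)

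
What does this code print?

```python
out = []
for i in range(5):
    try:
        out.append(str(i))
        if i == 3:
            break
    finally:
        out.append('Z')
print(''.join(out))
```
0Z1Z2Z3Z

finally runs even when breaking out of loop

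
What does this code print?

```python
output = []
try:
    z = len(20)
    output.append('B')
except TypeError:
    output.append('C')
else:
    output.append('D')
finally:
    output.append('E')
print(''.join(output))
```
CE

Exception: except runs, else skipped, finally runs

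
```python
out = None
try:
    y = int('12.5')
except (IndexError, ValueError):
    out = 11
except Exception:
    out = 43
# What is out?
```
11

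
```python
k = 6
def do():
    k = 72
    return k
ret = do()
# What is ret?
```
72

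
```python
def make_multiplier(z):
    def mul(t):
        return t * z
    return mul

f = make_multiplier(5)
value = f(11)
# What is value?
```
55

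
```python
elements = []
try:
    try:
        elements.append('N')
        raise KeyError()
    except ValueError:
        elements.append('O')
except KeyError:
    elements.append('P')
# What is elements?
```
['N', 'P']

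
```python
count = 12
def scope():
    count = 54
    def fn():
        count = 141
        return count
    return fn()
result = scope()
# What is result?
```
141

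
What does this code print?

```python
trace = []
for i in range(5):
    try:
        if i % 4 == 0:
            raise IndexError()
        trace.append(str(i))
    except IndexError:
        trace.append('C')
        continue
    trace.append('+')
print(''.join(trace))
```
C1+2+3+C

continue in except skips rest of loop body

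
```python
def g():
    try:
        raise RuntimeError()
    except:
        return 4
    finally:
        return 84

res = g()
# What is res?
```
84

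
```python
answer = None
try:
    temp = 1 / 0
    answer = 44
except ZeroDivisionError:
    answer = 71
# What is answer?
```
71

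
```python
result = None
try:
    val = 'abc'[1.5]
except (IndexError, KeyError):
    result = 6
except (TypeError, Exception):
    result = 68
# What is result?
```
68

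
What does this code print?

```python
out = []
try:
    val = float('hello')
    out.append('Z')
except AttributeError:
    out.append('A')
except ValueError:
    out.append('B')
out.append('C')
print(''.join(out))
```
BC

ValueError is caught by its specific handler, not AttributeError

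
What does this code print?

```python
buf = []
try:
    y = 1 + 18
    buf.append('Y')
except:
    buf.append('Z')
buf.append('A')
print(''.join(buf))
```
YA

No exception, try block completes normally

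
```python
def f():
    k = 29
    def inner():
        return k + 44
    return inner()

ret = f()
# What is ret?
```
73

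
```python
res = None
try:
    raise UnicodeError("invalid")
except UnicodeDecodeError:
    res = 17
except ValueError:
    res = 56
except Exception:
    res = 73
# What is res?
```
56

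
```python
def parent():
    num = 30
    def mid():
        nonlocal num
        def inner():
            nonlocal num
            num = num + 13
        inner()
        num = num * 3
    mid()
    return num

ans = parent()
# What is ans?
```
129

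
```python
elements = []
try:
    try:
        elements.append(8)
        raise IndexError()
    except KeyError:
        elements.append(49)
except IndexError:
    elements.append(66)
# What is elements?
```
[8, 66]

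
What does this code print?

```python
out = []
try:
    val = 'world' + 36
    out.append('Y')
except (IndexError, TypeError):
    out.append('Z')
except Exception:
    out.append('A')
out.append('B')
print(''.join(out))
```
ZB

TypeError matches tuple containing it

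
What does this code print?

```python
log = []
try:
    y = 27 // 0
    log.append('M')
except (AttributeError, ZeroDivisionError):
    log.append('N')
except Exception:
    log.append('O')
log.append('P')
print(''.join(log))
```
NP

ZeroDivisionError matches tuple containing it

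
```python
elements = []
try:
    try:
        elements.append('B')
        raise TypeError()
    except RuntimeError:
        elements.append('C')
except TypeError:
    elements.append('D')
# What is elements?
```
['B', 'D']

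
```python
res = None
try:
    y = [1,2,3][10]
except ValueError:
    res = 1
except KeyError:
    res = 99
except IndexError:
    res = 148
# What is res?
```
148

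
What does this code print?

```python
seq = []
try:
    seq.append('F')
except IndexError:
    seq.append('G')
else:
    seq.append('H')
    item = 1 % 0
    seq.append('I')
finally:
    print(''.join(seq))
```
FH

Try succeeds, else appends 'H', ZeroDivisionError in else is uncaught, finally prints before exception propagates ('I' never appended)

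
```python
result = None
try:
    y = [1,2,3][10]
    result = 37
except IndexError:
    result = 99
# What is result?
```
99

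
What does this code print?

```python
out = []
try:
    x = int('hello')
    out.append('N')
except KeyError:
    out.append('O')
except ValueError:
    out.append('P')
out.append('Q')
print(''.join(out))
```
PQ

ValueError is caught by its specific handler, not KeyError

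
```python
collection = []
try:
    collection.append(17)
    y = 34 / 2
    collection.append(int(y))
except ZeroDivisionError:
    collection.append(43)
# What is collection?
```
[17, 17]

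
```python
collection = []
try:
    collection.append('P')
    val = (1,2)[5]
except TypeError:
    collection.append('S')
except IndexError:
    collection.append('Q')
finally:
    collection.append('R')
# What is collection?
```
['P', 'Q', 'R']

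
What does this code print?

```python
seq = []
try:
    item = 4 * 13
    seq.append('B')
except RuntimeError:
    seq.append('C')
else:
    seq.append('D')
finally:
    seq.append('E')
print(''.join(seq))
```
BDE

else runs before finally when no exception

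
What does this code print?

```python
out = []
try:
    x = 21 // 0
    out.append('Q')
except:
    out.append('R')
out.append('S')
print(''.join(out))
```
RS

Exception raised in try, caught by bare except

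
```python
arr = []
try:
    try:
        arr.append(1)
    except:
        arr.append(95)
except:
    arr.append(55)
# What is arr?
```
[1]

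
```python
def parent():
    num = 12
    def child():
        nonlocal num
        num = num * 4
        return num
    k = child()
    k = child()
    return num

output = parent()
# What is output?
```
192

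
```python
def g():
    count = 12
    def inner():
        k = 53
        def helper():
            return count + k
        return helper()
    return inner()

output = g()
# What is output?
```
65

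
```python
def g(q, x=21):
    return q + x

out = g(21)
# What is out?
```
42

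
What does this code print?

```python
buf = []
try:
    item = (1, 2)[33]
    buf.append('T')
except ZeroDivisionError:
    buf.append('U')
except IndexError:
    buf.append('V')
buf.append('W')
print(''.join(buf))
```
VW

IndexError is caught by its specific handler, not ZeroDivisionError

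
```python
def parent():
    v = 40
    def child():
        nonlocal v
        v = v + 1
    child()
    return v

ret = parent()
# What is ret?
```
41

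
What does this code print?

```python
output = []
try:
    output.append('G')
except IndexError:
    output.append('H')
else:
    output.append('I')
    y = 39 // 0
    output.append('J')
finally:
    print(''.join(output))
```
GI

Try succeeds, else appends 'I', ZeroDivisionError in else is uncaught, finally prints before exception propagates ('J' never appended)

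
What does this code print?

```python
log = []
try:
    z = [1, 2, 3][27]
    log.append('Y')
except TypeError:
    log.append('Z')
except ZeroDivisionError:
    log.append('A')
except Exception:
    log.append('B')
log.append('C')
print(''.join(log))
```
BC

IndexError not specifically caught, falls to Exception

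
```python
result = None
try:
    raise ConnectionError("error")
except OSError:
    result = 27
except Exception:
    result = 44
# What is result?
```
27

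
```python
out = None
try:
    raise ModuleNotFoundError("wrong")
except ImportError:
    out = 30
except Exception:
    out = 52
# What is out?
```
30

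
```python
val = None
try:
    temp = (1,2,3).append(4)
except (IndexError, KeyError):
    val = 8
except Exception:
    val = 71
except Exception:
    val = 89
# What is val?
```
71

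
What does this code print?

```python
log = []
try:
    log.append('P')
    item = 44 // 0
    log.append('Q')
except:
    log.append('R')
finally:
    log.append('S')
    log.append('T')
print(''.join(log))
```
PRST

Code before exception runs, then except, then all of finally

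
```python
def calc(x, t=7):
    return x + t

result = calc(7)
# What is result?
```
14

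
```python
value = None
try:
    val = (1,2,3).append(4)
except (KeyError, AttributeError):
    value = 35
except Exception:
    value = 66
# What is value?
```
35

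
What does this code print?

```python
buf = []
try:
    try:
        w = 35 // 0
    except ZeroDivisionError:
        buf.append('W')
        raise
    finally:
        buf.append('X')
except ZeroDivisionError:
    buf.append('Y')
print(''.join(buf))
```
WXY

finally runs before re-raised exception propagates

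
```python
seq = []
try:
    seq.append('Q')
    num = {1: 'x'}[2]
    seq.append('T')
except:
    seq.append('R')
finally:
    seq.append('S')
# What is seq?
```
['Q', 'R', 'S']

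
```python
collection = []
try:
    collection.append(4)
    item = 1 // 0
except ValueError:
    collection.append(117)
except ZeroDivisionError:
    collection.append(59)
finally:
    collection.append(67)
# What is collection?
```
[4, 59, 67]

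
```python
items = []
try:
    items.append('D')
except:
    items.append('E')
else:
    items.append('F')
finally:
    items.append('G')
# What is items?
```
['D', 'F', 'G']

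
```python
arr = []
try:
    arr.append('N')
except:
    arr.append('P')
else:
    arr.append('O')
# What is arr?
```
['N', 'O']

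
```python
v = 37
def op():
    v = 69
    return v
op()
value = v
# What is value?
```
37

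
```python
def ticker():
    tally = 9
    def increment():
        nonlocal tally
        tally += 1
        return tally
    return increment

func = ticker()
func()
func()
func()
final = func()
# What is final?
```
13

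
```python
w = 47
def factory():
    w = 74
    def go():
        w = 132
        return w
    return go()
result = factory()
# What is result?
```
132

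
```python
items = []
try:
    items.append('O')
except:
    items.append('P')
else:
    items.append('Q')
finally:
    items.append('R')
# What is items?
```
['O', 'Q', 'R']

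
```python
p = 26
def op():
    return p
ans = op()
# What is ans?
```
26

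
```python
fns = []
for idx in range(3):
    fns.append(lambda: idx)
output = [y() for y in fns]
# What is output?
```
[2, 2, 2]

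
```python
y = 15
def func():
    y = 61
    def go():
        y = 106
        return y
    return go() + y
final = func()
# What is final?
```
167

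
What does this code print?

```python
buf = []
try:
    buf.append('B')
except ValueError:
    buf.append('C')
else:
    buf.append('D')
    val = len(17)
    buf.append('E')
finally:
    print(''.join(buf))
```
BD

Try succeeds, else appends 'D', TypeError in else is uncaught, finally prints before exception propagates ('E' never appended)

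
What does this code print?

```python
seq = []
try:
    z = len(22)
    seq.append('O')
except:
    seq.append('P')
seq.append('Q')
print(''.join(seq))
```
PQ

Exception raised in try, caught by bare except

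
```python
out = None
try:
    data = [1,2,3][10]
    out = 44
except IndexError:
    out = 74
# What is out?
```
74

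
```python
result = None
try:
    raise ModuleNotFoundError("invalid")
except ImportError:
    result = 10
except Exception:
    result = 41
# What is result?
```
10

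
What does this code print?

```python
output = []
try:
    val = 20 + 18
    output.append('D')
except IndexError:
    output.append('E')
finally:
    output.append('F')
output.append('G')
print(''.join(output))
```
DFG

finally runs after normal execution too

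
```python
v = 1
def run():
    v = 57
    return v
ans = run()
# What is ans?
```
57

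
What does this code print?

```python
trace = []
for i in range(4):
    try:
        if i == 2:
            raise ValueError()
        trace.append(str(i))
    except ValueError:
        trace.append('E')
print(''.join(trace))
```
01E3

Exception on i=2 caught, loop continues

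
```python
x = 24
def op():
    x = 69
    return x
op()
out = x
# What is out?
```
24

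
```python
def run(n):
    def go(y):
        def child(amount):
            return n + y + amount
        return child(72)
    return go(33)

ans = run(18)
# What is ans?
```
123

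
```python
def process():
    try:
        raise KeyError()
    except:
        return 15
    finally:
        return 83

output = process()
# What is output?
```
83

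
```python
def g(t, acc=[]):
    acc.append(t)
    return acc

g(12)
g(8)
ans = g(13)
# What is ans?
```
[12, 8, 13]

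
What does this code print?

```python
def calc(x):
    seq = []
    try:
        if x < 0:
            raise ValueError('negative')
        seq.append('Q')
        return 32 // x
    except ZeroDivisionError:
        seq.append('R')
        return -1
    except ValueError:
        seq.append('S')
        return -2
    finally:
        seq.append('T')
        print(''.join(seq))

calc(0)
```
QRT

x=0 causes ZeroDivisionError, caught, finally prints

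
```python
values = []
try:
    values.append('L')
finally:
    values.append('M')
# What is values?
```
['L', 'M']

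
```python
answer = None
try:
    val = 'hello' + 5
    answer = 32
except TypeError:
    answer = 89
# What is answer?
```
89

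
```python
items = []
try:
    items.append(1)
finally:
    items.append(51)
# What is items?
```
[1, 51]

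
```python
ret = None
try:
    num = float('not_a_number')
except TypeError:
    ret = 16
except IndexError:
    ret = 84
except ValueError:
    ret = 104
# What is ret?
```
104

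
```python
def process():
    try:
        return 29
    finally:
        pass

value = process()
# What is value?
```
29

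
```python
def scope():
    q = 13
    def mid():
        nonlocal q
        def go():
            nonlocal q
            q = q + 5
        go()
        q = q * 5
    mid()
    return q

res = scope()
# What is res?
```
90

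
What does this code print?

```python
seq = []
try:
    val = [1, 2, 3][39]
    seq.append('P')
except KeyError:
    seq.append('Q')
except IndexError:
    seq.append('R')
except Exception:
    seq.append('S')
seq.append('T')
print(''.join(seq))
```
RT

IndexError matches before generic Exception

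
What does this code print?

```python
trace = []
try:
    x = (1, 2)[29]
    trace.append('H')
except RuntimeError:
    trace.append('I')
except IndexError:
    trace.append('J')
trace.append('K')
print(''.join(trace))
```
JK

IndexError is caught by its specific handler, not RuntimeError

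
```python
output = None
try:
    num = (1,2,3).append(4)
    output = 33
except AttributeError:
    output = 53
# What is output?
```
53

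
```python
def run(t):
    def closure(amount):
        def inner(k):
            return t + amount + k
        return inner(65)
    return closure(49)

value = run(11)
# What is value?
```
125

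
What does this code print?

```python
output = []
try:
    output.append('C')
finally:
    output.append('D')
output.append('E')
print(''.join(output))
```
CDE

try/finally without except, no exception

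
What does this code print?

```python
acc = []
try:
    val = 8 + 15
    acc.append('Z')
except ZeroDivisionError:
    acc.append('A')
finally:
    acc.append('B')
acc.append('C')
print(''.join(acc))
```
ZBC

finally runs after normal execution too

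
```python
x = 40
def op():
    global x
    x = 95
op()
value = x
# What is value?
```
95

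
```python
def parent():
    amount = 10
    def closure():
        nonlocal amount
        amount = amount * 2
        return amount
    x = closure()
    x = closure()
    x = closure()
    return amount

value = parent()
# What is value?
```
80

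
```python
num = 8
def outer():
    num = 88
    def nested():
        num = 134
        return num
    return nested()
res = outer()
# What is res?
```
134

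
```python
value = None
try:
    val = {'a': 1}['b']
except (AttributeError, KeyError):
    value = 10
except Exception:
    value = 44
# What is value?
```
10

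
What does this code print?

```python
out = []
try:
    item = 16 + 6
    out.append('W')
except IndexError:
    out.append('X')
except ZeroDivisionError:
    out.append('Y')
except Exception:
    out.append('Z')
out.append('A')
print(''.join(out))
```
WA

No exception, try block completes normally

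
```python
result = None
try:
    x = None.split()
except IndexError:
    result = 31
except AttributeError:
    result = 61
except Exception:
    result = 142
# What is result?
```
61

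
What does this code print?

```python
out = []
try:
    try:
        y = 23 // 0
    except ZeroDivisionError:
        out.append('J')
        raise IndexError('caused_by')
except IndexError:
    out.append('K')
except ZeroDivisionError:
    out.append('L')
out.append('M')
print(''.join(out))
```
JKM

IndexError raised and caught, original ZeroDivisionError not re-raised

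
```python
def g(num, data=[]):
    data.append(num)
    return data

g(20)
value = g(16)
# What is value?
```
[20, 16]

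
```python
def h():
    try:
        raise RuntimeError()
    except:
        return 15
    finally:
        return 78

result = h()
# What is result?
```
78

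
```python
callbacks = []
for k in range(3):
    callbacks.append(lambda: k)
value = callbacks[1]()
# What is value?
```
2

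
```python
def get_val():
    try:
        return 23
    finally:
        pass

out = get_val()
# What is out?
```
23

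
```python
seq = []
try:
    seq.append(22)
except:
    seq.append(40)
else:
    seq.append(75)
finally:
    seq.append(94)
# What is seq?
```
[22, 75, 94]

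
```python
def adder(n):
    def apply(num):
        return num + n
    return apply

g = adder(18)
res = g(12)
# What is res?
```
30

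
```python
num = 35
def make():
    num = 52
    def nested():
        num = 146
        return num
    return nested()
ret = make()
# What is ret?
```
146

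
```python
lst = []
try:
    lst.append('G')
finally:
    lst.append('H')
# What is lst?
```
['G', 'H']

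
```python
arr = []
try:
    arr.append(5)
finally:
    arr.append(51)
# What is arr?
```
[5, 51]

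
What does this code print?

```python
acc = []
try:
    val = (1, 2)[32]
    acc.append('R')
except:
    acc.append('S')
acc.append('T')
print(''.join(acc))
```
ST

Exception raised in try, caught by bare except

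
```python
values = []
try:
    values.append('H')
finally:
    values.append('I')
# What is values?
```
['H', 'I']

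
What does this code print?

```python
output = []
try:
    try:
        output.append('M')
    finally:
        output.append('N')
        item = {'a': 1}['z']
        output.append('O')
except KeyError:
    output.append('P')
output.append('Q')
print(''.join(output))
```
MNPQ

Exception in inner finally caught by outer except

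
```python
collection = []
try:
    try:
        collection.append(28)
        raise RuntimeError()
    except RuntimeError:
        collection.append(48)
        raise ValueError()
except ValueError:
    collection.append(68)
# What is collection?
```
[28, 48, 68]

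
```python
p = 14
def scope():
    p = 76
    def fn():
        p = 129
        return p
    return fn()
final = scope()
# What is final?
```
129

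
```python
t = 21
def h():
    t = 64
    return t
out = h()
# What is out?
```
64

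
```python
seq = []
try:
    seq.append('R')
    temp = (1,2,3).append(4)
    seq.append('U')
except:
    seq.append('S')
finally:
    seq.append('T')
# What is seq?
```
['R', 'S', 'T']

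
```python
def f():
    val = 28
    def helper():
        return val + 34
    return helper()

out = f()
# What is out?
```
62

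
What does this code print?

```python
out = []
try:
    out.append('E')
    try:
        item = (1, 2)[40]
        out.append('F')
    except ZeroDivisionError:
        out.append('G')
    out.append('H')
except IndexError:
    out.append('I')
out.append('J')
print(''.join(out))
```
EIJ

Inner handler doesn't match, propagates to outer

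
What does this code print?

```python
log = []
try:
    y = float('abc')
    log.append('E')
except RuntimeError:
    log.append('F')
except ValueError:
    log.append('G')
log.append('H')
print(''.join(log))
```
GH

ValueError is caught by its specific handler, not RuntimeError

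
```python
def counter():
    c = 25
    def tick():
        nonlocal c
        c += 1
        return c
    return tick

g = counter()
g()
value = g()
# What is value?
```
27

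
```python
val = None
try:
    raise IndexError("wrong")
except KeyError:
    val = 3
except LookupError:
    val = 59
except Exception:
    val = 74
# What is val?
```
59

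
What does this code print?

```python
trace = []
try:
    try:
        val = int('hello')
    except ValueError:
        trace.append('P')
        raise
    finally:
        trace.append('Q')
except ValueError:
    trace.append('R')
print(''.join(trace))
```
PQR

finally runs before re-raised exception propagates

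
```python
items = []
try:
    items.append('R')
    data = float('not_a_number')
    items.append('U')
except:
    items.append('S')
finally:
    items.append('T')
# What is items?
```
['R', 'S', 'T']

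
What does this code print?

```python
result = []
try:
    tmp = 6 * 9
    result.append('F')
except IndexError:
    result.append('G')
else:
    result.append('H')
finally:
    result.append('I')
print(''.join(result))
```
FHI

else runs before finally when no exception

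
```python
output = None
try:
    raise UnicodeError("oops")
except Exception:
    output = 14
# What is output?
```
14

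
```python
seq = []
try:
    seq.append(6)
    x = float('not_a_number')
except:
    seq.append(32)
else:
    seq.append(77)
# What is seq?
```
[6, 32]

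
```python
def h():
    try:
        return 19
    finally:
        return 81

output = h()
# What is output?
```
81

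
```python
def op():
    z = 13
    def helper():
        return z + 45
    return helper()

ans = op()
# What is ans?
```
58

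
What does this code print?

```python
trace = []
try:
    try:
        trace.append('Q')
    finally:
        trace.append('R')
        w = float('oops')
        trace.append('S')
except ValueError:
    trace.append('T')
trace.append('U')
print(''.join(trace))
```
QRTU

Exception in inner finally caught by outer except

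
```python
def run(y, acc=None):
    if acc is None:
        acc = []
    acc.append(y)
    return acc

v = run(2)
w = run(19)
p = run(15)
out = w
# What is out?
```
[19]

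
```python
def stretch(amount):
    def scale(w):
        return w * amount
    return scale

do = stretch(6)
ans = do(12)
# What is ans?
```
72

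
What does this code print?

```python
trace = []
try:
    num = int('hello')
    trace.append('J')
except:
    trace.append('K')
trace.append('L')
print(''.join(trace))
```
KL

Exception raised in try, caught by bare except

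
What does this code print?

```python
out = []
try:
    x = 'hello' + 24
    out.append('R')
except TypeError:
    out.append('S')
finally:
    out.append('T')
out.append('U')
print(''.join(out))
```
STU

finally always runs, even after exception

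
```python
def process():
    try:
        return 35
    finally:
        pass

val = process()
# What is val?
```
35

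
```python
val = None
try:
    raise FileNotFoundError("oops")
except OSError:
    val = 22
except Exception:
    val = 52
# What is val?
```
22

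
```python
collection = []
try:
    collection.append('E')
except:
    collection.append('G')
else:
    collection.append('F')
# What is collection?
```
['E', 'F']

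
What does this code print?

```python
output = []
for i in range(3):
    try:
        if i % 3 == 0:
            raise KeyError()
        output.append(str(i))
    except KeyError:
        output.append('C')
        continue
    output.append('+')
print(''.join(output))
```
C1+2+

continue in except skips rest of loop body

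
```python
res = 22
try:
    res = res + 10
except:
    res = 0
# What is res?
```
32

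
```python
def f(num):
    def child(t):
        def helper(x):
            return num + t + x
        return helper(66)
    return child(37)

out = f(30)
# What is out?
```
133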